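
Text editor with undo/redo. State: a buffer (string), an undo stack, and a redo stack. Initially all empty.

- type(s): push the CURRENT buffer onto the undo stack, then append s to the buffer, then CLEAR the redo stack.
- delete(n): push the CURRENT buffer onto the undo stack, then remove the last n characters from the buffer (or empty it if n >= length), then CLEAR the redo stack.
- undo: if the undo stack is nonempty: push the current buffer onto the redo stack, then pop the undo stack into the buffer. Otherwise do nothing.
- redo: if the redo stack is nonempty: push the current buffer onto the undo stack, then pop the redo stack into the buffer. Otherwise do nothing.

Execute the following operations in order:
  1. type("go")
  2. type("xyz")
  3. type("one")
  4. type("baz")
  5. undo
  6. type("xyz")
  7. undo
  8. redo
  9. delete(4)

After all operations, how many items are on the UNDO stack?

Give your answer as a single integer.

Answer: 5

Derivation:
After op 1 (type): buf='go' undo_depth=1 redo_depth=0
After op 2 (type): buf='goxyz' undo_depth=2 redo_depth=0
After op 3 (type): buf='goxyzone' undo_depth=3 redo_depth=0
After op 4 (type): buf='goxyzonebaz' undo_depth=4 redo_depth=0
After op 5 (undo): buf='goxyzone' undo_depth=3 redo_depth=1
After op 6 (type): buf='goxyzonexyz' undo_depth=4 redo_depth=0
After op 7 (undo): buf='goxyzone' undo_depth=3 redo_depth=1
After op 8 (redo): buf='goxyzonexyz' undo_depth=4 redo_depth=0
After op 9 (delete): buf='goxyzon' undo_depth=5 redo_depth=0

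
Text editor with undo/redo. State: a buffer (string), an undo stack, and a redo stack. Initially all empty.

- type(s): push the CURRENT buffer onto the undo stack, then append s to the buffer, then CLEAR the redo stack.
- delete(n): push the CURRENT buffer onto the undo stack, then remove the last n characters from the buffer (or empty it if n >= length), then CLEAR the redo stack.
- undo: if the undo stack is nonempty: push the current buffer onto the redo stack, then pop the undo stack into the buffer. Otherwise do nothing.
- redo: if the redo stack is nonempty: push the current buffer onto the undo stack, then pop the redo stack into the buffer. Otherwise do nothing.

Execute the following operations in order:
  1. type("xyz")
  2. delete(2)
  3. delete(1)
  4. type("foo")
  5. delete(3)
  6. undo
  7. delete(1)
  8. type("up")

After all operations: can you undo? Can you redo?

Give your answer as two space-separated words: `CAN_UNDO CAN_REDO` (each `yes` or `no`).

Answer: yes no

Derivation:
After op 1 (type): buf='xyz' undo_depth=1 redo_depth=0
After op 2 (delete): buf='x' undo_depth=2 redo_depth=0
After op 3 (delete): buf='(empty)' undo_depth=3 redo_depth=0
After op 4 (type): buf='foo' undo_depth=4 redo_depth=0
After op 5 (delete): buf='(empty)' undo_depth=5 redo_depth=0
After op 6 (undo): buf='foo' undo_depth=4 redo_depth=1
After op 7 (delete): buf='fo' undo_depth=5 redo_depth=0
After op 8 (type): buf='foup' undo_depth=6 redo_depth=0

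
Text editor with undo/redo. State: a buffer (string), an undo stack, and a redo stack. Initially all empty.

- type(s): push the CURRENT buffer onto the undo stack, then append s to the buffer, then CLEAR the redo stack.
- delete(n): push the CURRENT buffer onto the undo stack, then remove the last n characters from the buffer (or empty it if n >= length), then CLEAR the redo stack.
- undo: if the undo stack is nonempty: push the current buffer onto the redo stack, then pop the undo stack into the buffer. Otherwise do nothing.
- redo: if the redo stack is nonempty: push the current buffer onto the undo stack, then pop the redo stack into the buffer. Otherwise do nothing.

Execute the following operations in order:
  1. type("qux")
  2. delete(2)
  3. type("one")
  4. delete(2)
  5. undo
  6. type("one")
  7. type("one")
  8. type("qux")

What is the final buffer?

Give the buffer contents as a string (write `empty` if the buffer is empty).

Answer: qoneoneonequx

Derivation:
After op 1 (type): buf='qux' undo_depth=1 redo_depth=0
After op 2 (delete): buf='q' undo_depth=2 redo_depth=0
After op 3 (type): buf='qone' undo_depth=3 redo_depth=0
After op 4 (delete): buf='qo' undo_depth=4 redo_depth=0
After op 5 (undo): buf='qone' undo_depth=3 redo_depth=1
After op 6 (type): buf='qoneone' undo_depth=4 redo_depth=0
After op 7 (type): buf='qoneoneone' undo_depth=5 redo_depth=0
After op 8 (type): buf='qoneoneonequx' undo_depth=6 redo_depth=0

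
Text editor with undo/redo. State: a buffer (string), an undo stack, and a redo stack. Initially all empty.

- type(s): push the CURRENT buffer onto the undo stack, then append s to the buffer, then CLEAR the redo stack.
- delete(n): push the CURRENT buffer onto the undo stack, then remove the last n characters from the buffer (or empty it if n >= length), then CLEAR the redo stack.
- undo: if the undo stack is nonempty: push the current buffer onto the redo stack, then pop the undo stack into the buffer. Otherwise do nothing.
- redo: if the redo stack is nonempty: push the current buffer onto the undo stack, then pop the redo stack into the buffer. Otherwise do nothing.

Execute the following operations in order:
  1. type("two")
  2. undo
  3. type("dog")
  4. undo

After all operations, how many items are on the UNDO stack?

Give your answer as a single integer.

Answer: 0

Derivation:
After op 1 (type): buf='two' undo_depth=1 redo_depth=0
After op 2 (undo): buf='(empty)' undo_depth=0 redo_depth=1
After op 3 (type): buf='dog' undo_depth=1 redo_depth=0
After op 4 (undo): buf='(empty)' undo_depth=0 redo_depth=1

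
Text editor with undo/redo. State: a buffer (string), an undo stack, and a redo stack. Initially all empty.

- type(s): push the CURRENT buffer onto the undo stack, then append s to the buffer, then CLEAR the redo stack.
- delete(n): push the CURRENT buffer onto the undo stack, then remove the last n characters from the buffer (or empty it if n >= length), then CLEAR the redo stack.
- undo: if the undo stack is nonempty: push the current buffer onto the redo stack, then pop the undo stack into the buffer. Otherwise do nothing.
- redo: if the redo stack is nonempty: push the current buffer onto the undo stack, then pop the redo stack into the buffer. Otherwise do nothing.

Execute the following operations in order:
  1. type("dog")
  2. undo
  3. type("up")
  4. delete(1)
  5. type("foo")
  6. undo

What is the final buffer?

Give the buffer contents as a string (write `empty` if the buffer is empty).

After op 1 (type): buf='dog' undo_depth=1 redo_depth=0
After op 2 (undo): buf='(empty)' undo_depth=0 redo_depth=1
After op 3 (type): buf='up' undo_depth=1 redo_depth=0
After op 4 (delete): buf='u' undo_depth=2 redo_depth=0
After op 5 (type): buf='ufoo' undo_depth=3 redo_depth=0
After op 6 (undo): buf='u' undo_depth=2 redo_depth=1

Answer: u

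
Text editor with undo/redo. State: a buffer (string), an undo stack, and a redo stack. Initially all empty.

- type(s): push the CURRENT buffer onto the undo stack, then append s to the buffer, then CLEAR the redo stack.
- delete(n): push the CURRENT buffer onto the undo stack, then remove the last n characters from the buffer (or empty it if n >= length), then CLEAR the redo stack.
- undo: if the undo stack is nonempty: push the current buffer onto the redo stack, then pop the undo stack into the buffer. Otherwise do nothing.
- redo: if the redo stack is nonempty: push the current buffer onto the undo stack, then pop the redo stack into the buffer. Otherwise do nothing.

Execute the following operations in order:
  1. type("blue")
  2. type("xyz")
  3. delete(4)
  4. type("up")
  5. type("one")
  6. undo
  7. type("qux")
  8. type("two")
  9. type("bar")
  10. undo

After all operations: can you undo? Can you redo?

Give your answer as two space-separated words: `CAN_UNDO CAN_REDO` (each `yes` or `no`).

After op 1 (type): buf='blue' undo_depth=1 redo_depth=0
After op 2 (type): buf='bluexyz' undo_depth=2 redo_depth=0
After op 3 (delete): buf='blu' undo_depth=3 redo_depth=0
After op 4 (type): buf='bluup' undo_depth=4 redo_depth=0
After op 5 (type): buf='bluupone' undo_depth=5 redo_depth=0
After op 6 (undo): buf='bluup' undo_depth=4 redo_depth=1
After op 7 (type): buf='bluupqux' undo_depth=5 redo_depth=0
After op 8 (type): buf='bluupquxtwo' undo_depth=6 redo_depth=0
After op 9 (type): buf='bluupquxtwobar' undo_depth=7 redo_depth=0
After op 10 (undo): buf='bluupquxtwo' undo_depth=6 redo_depth=1

Answer: yes yes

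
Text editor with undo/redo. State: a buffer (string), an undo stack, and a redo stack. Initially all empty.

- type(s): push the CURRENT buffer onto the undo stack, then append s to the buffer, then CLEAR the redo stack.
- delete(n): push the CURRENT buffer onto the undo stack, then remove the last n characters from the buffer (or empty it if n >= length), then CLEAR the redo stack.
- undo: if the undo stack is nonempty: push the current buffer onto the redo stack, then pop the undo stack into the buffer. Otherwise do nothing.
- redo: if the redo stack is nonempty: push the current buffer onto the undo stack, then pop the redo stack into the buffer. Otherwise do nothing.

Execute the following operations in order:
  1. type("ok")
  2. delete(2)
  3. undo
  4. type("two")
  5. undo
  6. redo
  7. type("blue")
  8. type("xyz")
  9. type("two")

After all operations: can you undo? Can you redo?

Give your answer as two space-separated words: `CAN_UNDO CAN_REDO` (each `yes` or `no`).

After op 1 (type): buf='ok' undo_depth=1 redo_depth=0
After op 2 (delete): buf='(empty)' undo_depth=2 redo_depth=0
After op 3 (undo): buf='ok' undo_depth=1 redo_depth=1
After op 4 (type): buf='oktwo' undo_depth=2 redo_depth=0
After op 5 (undo): buf='ok' undo_depth=1 redo_depth=1
After op 6 (redo): buf='oktwo' undo_depth=2 redo_depth=0
After op 7 (type): buf='oktwoblue' undo_depth=3 redo_depth=0
After op 8 (type): buf='oktwobluexyz' undo_depth=4 redo_depth=0
After op 9 (type): buf='oktwobluexyztwo' undo_depth=5 redo_depth=0

Answer: yes no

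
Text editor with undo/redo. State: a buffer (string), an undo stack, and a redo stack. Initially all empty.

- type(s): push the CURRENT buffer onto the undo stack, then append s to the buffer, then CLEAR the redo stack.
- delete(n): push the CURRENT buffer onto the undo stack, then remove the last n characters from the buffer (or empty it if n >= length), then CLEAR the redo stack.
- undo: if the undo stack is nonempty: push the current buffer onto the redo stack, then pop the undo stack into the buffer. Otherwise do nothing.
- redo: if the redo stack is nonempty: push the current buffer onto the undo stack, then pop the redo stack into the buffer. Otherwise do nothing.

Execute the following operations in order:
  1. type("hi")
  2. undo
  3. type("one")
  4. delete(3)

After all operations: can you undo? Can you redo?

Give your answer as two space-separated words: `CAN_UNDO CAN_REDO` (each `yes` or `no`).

After op 1 (type): buf='hi' undo_depth=1 redo_depth=0
After op 2 (undo): buf='(empty)' undo_depth=0 redo_depth=1
After op 3 (type): buf='one' undo_depth=1 redo_depth=0
After op 4 (delete): buf='(empty)' undo_depth=2 redo_depth=0

Answer: yes no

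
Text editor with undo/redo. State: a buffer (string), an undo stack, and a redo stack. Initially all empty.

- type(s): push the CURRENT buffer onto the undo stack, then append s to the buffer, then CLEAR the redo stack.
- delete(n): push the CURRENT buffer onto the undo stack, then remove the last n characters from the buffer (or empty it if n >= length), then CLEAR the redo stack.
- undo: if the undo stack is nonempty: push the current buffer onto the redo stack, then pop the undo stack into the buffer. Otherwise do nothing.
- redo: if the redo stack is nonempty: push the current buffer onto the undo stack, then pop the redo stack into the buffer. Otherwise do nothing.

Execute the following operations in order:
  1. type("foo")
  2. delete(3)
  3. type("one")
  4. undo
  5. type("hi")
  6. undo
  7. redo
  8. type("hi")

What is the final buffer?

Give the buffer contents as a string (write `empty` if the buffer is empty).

Answer: hihi

Derivation:
After op 1 (type): buf='foo' undo_depth=1 redo_depth=0
After op 2 (delete): buf='(empty)' undo_depth=2 redo_depth=0
After op 3 (type): buf='one' undo_depth=3 redo_depth=0
After op 4 (undo): buf='(empty)' undo_depth=2 redo_depth=1
After op 5 (type): buf='hi' undo_depth=3 redo_depth=0
After op 6 (undo): buf='(empty)' undo_depth=2 redo_depth=1
After op 7 (redo): buf='hi' undo_depth=3 redo_depth=0
After op 8 (type): buf='hihi' undo_depth=4 redo_depth=0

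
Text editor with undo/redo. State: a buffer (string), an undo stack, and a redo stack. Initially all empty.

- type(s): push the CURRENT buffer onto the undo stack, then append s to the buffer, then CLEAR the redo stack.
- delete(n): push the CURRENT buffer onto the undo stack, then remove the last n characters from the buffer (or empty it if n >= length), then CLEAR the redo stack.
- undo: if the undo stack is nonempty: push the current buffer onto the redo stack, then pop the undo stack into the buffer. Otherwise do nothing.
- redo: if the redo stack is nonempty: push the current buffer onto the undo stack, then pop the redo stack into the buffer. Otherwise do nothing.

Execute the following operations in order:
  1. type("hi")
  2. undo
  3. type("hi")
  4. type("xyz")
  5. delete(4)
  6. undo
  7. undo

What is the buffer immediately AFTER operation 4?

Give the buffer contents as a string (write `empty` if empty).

Answer: hixyz

Derivation:
After op 1 (type): buf='hi' undo_depth=1 redo_depth=0
After op 2 (undo): buf='(empty)' undo_depth=0 redo_depth=1
After op 3 (type): buf='hi' undo_depth=1 redo_depth=0
After op 4 (type): buf='hixyz' undo_depth=2 redo_depth=0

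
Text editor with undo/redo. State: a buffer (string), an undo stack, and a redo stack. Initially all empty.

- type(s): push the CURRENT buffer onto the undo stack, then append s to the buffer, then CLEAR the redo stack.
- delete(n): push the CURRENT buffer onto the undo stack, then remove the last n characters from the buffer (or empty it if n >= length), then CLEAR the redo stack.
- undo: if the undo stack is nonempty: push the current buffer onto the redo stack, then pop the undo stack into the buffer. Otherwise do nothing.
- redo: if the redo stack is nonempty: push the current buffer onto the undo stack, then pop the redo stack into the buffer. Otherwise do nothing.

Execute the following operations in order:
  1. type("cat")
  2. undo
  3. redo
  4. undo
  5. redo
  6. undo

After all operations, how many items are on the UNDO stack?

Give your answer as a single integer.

Answer: 0

Derivation:
After op 1 (type): buf='cat' undo_depth=1 redo_depth=0
After op 2 (undo): buf='(empty)' undo_depth=0 redo_depth=1
After op 3 (redo): buf='cat' undo_depth=1 redo_depth=0
After op 4 (undo): buf='(empty)' undo_depth=0 redo_depth=1
After op 5 (redo): buf='cat' undo_depth=1 redo_depth=0
After op 6 (undo): buf='(empty)' undo_depth=0 redo_depth=1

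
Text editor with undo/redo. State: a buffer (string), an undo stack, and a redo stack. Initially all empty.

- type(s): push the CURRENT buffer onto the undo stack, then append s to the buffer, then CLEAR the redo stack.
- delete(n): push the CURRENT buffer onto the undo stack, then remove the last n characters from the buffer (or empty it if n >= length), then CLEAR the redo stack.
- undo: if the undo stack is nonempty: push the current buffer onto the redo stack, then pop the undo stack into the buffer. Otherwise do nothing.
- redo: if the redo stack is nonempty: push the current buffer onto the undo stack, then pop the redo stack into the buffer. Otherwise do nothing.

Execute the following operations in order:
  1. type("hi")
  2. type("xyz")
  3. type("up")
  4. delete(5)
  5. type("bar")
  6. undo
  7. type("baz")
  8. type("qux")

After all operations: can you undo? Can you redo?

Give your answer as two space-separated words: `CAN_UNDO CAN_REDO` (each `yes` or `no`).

Answer: yes no

Derivation:
After op 1 (type): buf='hi' undo_depth=1 redo_depth=0
After op 2 (type): buf='hixyz' undo_depth=2 redo_depth=0
After op 3 (type): buf='hixyzup' undo_depth=3 redo_depth=0
After op 4 (delete): buf='hi' undo_depth=4 redo_depth=0
After op 5 (type): buf='hibar' undo_depth=5 redo_depth=0
After op 6 (undo): buf='hi' undo_depth=4 redo_depth=1
After op 7 (type): buf='hibaz' undo_depth=5 redo_depth=0
After op 8 (type): buf='hibazqux' undo_depth=6 redo_depth=0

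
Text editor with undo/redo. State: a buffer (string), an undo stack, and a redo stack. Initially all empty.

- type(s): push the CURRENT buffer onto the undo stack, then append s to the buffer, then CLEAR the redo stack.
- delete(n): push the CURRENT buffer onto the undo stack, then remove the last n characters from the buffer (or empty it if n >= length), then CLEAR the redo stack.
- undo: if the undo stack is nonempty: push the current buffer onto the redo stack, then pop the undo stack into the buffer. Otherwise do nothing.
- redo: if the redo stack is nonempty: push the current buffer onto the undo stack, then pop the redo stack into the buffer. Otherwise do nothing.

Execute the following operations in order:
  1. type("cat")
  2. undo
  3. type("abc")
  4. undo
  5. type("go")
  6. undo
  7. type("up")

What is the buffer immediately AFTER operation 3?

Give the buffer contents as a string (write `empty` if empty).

After op 1 (type): buf='cat' undo_depth=1 redo_depth=0
After op 2 (undo): buf='(empty)' undo_depth=0 redo_depth=1
After op 3 (type): buf='abc' undo_depth=1 redo_depth=0

Answer: abc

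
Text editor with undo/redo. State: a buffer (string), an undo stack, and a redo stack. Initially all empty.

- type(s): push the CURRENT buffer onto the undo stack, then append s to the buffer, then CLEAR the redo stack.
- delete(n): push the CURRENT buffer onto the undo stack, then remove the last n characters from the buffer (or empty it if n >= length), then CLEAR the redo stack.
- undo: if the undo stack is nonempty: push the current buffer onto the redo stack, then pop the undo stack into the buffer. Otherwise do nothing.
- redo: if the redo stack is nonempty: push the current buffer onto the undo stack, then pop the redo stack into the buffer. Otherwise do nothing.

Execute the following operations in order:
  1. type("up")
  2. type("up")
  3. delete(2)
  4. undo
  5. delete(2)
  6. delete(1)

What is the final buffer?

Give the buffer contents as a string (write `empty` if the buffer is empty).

Answer: u

Derivation:
After op 1 (type): buf='up' undo_depth=1 redo_depth=0
After op 2 (type): buf='upup' undo_depth=2 redo_depth=0
After op 3 (delete): buf='up' undo_depth=3 redo_depth=0
After op 4 (undo): buf='upup' undo_depth=2 redo_depth=1
After op 5 (delete): buf='up' undo_depth=3 redo_depth=0
After op 6 (delete): buf='u' undo_depth=4 redo_depth=0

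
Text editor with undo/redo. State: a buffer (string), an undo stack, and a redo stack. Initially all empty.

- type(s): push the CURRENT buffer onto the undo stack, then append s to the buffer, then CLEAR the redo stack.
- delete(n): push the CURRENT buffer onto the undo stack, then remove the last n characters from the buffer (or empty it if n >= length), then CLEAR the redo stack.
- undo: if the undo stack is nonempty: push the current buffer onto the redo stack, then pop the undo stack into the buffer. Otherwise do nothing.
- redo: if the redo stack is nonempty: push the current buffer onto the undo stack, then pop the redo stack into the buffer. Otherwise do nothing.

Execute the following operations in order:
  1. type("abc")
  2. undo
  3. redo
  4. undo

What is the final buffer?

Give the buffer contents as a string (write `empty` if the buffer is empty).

Answer: empty

Derivation:
After op 1 (type): buf='abc' undo_depth=1 redo_depth=0
After op 2 (undo): buf='(empty)' undo_depth=0 redo_depth=1
After op 3 (redo): buf='abc' undo_depth=1 redo_depth=0
After op 4 (undo): buf='(empty)' undo_depth=0 redo_depth=1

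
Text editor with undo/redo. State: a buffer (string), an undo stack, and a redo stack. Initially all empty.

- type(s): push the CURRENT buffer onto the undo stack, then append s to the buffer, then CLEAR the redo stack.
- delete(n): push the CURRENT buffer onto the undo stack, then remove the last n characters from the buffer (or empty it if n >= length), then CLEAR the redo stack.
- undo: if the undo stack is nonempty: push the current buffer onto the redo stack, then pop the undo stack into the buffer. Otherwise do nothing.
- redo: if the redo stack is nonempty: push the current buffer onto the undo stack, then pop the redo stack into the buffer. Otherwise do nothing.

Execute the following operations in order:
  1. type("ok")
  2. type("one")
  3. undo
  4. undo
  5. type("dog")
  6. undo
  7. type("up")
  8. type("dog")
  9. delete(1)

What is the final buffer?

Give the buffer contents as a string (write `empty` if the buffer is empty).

Answer: updo

Derivation:
After op 1 (type): buf='ok' undo_depth=1 redo_depth=0
After op 2 (type): buf='okone' undo_depth=2 redo_depth=0
After op 3 (undo): buf='ok' undo_depth=1 redo_depth=1
After op 4 (undo): buf='(empty)' undo_depth=0 redo_depth=2
After op 5 (type): buf='dog' undo_depth=1 redo_depth=0
After op 6 (undo): buf='(empty)' undo_depth=0 redo_depth=1
After op 7 (type): buf='up' undo_depth=1 redo_depth=0
After op 8 (type): buf='updog' undo_depth=2 redo_depth=0
After op 9 (delete): buf='updo' undo_depth=3 redo_depth=0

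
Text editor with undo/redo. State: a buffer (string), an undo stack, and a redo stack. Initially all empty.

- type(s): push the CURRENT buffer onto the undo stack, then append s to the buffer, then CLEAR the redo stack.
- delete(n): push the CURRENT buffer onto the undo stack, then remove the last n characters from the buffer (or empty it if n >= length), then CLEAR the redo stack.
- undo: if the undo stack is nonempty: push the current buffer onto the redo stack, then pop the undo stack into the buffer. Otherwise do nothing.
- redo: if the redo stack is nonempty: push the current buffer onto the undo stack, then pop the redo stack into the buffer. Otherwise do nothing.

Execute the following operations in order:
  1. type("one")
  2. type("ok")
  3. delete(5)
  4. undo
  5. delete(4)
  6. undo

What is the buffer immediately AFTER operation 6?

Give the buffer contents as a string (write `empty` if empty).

Answer: oneok

Derivation:
After op 1 (type): buf='one' undo_depth=1 redo_depth=0
After op 2 (type): buf='oneok' undo_depth=2 redo_depth=0
After op 3 (delete): buf='(empty)' undo_depth=3 redo_depth=0
After op 4 (undo): buf='oneok' undo_depth=2 redo_depth=1
After op 5 (delete): buf='o' undo_depth=3 redo_depth=0
After op 6 (undo): buf='oneok' undo_depth=2 redo_depth=1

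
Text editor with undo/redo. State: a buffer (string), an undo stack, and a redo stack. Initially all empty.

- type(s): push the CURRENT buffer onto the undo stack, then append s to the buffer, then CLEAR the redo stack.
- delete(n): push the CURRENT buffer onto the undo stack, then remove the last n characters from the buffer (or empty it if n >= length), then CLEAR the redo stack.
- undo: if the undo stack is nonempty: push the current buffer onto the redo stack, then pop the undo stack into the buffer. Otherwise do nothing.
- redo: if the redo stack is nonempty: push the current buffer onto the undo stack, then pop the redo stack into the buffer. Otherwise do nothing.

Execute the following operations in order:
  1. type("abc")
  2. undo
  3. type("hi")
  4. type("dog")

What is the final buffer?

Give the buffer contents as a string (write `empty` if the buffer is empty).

After op 1 (type): buf='abc' undo_depth=1 redo_depth=0
After op 2 (undo): buf='(empty)' undo_depth=0 redo_depth=1
After op 3 (type): buf='hi' undo_depth=1 redo_depth=0
After op 4 (type): buf='hidog' undo_depth=2 redo_depth=0

Answer: hidog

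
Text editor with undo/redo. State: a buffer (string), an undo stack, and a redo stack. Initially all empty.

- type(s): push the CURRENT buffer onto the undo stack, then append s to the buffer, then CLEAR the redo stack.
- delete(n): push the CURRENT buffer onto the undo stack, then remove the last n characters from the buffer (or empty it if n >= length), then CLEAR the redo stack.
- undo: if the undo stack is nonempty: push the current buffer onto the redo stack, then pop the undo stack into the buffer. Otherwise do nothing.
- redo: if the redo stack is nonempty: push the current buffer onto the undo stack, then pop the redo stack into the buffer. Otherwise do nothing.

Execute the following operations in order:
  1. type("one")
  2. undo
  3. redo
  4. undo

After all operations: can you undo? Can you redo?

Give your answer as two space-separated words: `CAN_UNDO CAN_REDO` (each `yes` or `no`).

Answer: no yes

Derivation:
After op 1 (type): buf='one' undo_depth=1 redo_depth=0
After op 2 (undo): buf='(empty)' undo_depth=0 redo_depth=1
After op 3 (redo): buf='one' undo_depth=1 redo_depth=0
After op 4 (undo): buf='(empty)' undo_depth=0 redo_depth=1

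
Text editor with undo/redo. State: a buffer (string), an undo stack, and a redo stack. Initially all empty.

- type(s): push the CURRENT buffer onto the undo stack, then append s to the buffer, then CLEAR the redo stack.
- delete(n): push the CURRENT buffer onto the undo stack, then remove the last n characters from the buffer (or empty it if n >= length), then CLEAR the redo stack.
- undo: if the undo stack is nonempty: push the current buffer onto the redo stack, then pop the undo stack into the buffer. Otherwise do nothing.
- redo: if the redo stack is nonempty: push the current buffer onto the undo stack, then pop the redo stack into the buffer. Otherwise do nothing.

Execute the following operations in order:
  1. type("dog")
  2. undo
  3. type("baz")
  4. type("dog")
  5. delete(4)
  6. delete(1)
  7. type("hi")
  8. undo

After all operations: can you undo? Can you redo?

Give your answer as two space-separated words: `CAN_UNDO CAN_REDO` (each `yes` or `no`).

After op 1 (type): buf='dog' undo_depth=1 redo_depth=0
After op 2 (undo): buf='(empty)' undo_depth=0 redo_depth=1
After op 3 (type): buf='baz' undo_depth=1 redo_depth=0
After op 4 (type): buf='bazdog' undo_depth=2 redo_depth=0
After op 5 (delete): buf='ba' undo_depth=3 redo_depth=0
After op 6 (delete): buf='b' undo_depth=4 redo_depth=0
After op 7 (type): buf='bhi' undo_depth=5 redo_depth=0
After op 8 (undo): buf='b' undo_depth=4 redo_depth=1

Answer: yes yes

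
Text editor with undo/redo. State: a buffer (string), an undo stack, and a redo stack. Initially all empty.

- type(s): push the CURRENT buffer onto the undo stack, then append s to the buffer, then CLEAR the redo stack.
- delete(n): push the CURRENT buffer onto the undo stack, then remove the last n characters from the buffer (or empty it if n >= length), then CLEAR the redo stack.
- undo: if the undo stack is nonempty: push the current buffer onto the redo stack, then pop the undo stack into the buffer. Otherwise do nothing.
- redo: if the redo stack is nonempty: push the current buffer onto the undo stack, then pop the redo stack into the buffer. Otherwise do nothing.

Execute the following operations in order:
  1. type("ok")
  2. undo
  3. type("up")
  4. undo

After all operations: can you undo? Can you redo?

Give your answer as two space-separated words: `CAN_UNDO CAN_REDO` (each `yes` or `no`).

Answer: no yes

Derivation:
After op 1 (type): buf='ok' undo_depth=1 redo_depth=0
After op 2 (undo): buf='(empty)' undo_depth=0 redo_depth=1
After op 3 (type): buf='up' undo_depth=1 redo_depth=0
After op 4 (undo): buf='(empty)' undo_depth=0 redo_depth=1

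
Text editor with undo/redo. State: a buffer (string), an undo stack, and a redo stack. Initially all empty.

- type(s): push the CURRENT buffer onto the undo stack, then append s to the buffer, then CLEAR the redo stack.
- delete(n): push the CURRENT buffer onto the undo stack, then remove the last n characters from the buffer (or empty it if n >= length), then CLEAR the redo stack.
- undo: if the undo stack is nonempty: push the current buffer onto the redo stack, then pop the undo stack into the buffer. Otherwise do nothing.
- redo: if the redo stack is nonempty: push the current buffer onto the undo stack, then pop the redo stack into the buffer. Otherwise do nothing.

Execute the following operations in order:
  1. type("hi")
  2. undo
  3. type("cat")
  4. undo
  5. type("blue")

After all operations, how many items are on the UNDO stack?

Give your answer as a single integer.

After op 1 (type): buf='hi' undo_depth=1 redo_depth=0
After op 2 (undo): buf='(empty)' undo_depth=0 redo_depth=1
After op 3 (type): buf='cat' undo_depth=1 redo_depth=0
After op 4 (undo): buf='(empty)' undo_depth=0 redo_depth=1
After op 5 (type): buf='blue' undo_depth=1 redo_depth=0

Answer: 1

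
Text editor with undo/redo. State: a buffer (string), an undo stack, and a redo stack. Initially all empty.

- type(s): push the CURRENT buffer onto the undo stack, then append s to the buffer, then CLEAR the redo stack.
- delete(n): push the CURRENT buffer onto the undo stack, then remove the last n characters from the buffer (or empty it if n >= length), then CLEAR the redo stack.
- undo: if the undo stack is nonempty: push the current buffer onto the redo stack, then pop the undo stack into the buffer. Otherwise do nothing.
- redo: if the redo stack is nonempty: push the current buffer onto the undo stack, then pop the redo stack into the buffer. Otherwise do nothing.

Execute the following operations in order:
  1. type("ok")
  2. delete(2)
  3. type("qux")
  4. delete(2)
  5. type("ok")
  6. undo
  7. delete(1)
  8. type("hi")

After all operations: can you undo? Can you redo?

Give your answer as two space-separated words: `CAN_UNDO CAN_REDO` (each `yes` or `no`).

Answer: yes no

Derivation:
After op 1 (type): buf='ok' undo_depth=1 redo_depth=0
After op 2 (delete): buf='(empty)' undo_depth=2 redo_depth=0
After op 3 (type): buf='qux' undo_depth=3 redo_depth=0
After op 4 (delete): buf='q' undo_depth=4 redo_depth=0
After op 5 (type): buf='qok' undo_depth=5 redo_depth=0
After op 6 (undo): buf='q' undo_depth=4 redo_depth=1
After op 7 (delete): buf='(empty)' undo_depth=5 redo_depth=0
After op 8 (type): buf='hi' undo_depth=6 redo_depth=0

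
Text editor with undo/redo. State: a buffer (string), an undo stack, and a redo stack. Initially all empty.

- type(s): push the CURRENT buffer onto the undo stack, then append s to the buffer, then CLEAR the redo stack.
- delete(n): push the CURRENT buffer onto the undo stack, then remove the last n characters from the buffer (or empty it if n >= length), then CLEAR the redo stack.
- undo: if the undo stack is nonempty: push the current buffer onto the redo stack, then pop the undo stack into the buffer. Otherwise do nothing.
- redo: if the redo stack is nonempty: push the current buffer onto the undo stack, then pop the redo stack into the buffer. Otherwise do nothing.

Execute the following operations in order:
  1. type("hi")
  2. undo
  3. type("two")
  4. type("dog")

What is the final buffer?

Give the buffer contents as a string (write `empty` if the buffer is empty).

Answer: twodog

Derivation:
After op 1 (type): buf='hi' undo_depth=1 redo_depth=0
After op 2 (undo): buf='(empty)' undo_depth=0 redo_depth=1
After op 3 (type): buf='two' undo_depth=1 redo_depth=0
After op 4 (type): buf='twodog' undo_depth=2 redo_depth=0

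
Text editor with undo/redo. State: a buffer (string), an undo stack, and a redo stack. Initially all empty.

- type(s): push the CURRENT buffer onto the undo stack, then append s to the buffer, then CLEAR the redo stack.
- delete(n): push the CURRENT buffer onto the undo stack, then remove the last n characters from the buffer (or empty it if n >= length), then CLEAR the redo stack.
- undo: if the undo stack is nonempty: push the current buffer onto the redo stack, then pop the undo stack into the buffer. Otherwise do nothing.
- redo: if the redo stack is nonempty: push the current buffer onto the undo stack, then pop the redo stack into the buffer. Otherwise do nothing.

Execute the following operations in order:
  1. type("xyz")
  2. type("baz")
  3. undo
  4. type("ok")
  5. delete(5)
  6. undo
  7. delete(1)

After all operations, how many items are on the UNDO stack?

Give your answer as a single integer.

Answer: 3

Derivation:
After op 1 (type): buf='xyz' undo_depth=1 redo_depth=0
After op 2 (type): buf='xyzbaz' undo_depth=2 redo_depth=0
After op 3 (undo): buf='xyz' undo_depth=1 redo_depth=1
After op 4 (type): buf='xyzok' undo_depth=2 redo_depth=0
After op 5 (delete): buf='(empty)' undo_depth=3 redo_depth=0
After op 6 (undo): buf='xyzok' undo_depth=2 redo_depth=1
After op 7 (delete): buf='xyzo' undo_depth=3 redo_depth=0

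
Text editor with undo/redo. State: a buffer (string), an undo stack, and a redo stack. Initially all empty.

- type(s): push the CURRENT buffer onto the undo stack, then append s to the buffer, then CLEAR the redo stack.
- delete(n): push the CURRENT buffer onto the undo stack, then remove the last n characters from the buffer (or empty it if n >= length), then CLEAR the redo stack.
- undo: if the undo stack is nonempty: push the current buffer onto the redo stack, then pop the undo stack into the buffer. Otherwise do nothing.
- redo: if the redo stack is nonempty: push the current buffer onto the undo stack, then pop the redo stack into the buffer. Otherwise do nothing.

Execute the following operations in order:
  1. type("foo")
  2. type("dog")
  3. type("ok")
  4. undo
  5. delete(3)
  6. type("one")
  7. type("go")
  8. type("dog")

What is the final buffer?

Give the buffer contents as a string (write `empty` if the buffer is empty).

After op 1 (type): buf='foo' undo_depth=1 redo_depth=0
After op 2 (type): buf='foodog' undo_depth=2 redo_depth=0
After op 3 (type): buf='foodogok' undo_depth=3 redo_depth=0
After op 4 (undo): buf='foodog' undo_depth=2 redo_depth=1
After op 5 (delete): buf='foo' undo_depth=3 redo_depth=0
After op 6 (type): buf='fooone' undo_depth=4 redo_depth=0
After op 7 (type): buf='fooonego' undo_depth=5 redo_depth=0
After op 8 (type): buf='fooonegodog' undo_depth=6 redo_depth=0

Answer: fooonegodog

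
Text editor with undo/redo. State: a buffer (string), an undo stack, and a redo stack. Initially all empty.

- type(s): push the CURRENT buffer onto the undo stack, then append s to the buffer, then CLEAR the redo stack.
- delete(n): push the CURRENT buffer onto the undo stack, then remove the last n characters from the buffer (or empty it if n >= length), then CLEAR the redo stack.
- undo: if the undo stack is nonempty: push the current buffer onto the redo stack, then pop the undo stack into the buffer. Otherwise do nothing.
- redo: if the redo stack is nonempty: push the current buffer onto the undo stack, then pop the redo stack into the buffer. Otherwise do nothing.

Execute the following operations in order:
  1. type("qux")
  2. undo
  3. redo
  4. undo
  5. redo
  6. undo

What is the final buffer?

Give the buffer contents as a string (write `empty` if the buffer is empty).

Answer: empty

Derivation:
After op 1 (type): buf='qux' undo_depth=1 redo_depth=0
After op 2 (undo): buf='(empty)' undo_depth=0 redo_depth=1
After op 3 (redo): buf='qux' undo_depth=1 redo_depth=0
After op 4 (undo): buf='(empty)' undo_depth=0 redo_depth=1
After op 5 (redo): buf='qux' undo_depth=1 redo_depth=0
After op 6 (undo): buf='(empty)' undo_depth=0 redo_depth=1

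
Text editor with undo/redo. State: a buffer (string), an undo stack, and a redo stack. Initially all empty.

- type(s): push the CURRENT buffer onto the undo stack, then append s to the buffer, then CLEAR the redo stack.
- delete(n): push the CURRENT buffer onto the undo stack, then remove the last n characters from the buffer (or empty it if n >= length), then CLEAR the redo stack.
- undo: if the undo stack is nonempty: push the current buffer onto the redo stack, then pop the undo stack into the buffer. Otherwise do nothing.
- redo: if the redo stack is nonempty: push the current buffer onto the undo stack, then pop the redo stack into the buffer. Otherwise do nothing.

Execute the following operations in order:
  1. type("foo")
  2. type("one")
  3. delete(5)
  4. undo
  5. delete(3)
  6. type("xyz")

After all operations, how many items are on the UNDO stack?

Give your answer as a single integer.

After op 1 (type): buf='foo' undo_depth=1 redo_depth=0
After op 2 (type): buf='fooone' undo_depth=2 redo_depth=0
After op 3 (delete): buf='f' undo_depth=3 redo_depth=0
After op 4 (undo): buf='fooone' undo_depth=2 redo_depth=1
After op 5 (delete): buf='foo' undo_depth=3 redo_depth=0
After op 6 (type): buf='fooxyz' undo_depth=4 redo_depth=0

Answer: 4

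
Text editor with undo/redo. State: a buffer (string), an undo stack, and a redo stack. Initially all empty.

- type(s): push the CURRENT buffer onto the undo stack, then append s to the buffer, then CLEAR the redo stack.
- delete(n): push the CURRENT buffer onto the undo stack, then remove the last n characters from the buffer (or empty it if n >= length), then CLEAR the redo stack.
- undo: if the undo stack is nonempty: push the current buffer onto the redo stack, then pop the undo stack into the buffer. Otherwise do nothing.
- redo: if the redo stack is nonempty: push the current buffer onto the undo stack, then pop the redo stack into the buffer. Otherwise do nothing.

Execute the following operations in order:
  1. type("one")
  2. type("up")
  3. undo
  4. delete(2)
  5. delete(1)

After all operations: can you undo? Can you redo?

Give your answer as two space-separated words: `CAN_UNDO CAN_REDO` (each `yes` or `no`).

After op 1 (type): buf='one' undo_depth=1 redo_depth=0
After op 2 (type): buf='oneup' undo_depth=2 redo_depth=0
After op 3 (undo): buf='one' undo_depth=1 redo_depth=1
After op 4 (delete): buf='o' undo_depth=2 redo_depth=0
After op 5 (delete): buf='(empty)' undo_depth=3 redo_depth=0

Answer: yes no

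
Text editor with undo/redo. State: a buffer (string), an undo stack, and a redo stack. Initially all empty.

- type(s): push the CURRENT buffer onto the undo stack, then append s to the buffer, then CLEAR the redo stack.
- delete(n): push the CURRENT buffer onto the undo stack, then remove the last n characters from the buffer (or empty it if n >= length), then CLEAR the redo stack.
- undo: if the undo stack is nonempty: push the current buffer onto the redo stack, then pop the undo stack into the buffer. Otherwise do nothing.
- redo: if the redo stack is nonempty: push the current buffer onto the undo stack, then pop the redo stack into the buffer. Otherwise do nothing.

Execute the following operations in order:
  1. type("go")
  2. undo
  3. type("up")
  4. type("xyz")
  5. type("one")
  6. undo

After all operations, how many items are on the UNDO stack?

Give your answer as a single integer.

Answer: 2

Derivation:
After op 1 (type): buf='go' undo_depth=1 redo_depth=0
After op 2 (undo): buf='(empty)' undo_depth=0 redo_depth=1
After op 3 (type): buf='up' undo_depth=1 redo_depth=0
After op 4 (type): buf='upxyz' undo_depth=2 redo_depth=0
After op 5 (type): buf='upxyzone' undo_depth=3 redo_depth=0
After op 6 (undo): buf='upxyz' undo_depth=2 redo_depth=1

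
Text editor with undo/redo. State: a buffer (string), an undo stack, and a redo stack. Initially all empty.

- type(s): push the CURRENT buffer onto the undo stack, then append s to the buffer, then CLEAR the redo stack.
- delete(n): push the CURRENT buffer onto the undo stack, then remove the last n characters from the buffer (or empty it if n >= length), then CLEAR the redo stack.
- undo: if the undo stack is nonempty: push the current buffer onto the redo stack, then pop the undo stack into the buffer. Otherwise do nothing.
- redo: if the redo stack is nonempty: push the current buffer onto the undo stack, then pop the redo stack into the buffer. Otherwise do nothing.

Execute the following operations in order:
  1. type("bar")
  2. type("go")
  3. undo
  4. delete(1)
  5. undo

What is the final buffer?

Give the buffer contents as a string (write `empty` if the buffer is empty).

After op 1 (type): buf='bar' undo_depth=1 redo_depth=0
After op 2 (type): buf='bargo' undo_depth=2 redo_depth=0
After op 3 (undo): buf='bar' undo_depth=1 redo_depth=1
After op 4 (delete): buf='ba' undo_depth=2 redo_depth=0
After op 5 (undo): buf='bar' undo_depth=1 redo_depth=1

Answer: bar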